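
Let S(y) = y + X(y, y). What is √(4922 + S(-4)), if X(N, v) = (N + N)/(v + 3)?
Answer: √4926 ≈ 70.185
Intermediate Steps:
X(N, v) = 2*N/(3 + v) (X(N, v) = (2*N)/(3 + v) = 2*N/(3 + v))
S(y) = y + 2*y/(3 + y)
√(4922 + S(-4)) = √(4922 - 4*(5 - 4)/(3 - 4)) = √(4922 - 4*1/(-1)) = √(4922 - 4*(-1)*1) = √(4922 + 4) = √4926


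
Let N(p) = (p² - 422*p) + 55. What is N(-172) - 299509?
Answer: -197286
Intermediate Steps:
N(p) = 55 + p² - 422*p
N(-172) - 299509 = (55 + (-172)² - 422*(-172)) - 299509 = (55 + 29584 + 72584) - 299509 = 102223 - 299509 = -197286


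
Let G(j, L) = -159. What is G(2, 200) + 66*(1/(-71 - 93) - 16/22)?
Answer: -17007/82 ≈ -207.40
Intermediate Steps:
G(2, 200) + 66*(1/(-71 - 93) - 16/22) = -159 + 66*(1/(-71 - 93) - 16/22) = -159 + 66*(1/(-164) - 16*1/22) = -159 + 66*(-1/164 - 8/11) = -159 + 66*(-1323/1804) = -159 - 3969/82 = -17007/82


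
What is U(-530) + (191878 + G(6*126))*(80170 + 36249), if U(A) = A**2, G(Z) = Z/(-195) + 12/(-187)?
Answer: 271519203944434/12155 ≈ 2.2338e+10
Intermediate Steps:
G(Z) = -12/187 - Z/195 (G(Z) = Z*(-1/195) + 12*(-1/187) = -Z/195 - 12/187 = -12/187 - Z/195)
U(-530) + (191878 + G(6*126))*(80170 + 36249) = (-530)**2 + (191878 + (-12/187 - 2*126/65))*(80170 + 36249) = 280900 + (191878 + (-12/187 - 1/195*756))*116419 = 280900 + (191878 + (-12/187 - 252/65))*116419 = 280900 + (191878 - 47904/12155)*116419 = 280900 + (2332229186/12155)*116419 = 280900 + 271515789604934/12155 = 271519203944434/12155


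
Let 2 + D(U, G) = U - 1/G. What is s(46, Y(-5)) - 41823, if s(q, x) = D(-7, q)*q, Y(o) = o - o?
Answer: -42238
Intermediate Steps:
Y(o) = 0
D(U, G) = -2 + U - 1/G (D(U, G) = -2 + (U - 1/G) = -2 + U - 1/G)
s(q, x) = q*(-9 - 1/q) (s(q, x) = (-2 - 7 - 1/q)*q = (-9 - 1/q)*q = q*(-9 - 1/q))
s(46, Y(-5)) - 41823 = (-1 - 9*46) - 41823 = (-1 - 414) - 41823 = -415 - 41823 = -42238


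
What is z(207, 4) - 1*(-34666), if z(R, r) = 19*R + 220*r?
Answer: 39479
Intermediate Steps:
z(207, 4) - 1*(-34666) = (19*207 + 220*4) - 1*(-34666) = (3933 + 880) + 34666 = 4813 + 34666 = 39479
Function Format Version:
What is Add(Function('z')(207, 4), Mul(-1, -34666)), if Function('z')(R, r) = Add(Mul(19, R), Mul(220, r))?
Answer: 39479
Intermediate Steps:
Add(Function('z')(207, 4), Mul(-1, -34666)) = Add(Add(Mul(19, 207), Mul(220, 4)), Mul(-1, -34666)) = Add(Add(3933, 880), 34666) = Add(4813, 34666) = 39479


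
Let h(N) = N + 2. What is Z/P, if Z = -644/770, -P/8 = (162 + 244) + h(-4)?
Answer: 23/88880 ≈ 0.00025878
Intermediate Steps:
h(N) = 2 + N
P = -3232 (P = -8*((162 + 244) + (2 - 4)) = -8*(406 - 2) = -8*404 = -3232)
Z = -46/55 (Z = -644*1/770 = -46/55 ≈ -0.83636)
Z/P = -46/55/(-3232) = -46/55*(-1/3232) = 23/88880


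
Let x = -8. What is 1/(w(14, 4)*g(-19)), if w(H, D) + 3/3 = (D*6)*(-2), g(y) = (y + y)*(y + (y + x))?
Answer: -1/85652 ≈ -1.1675e-5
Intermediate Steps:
g(y) = 2*y*(-8 + 2*y) (g(y) = (y + y)*(y + (y - 8)) = (2*y)*(y + (-8 + y)) = (2*y)*(-8 + 2*y) = 2*y*(-8 + 2*y))
w(H, D) = -1 - 12*D (w(H, D) = -1 + (D*6)*(-2) = -1 + (6*D)*(-2) = -1 - 12*D)
1/(w(14, 4)*g(-19)) = 1/((-1 - 12*4)*(4*(-19)*(-4 - 19))) = 1/((-1 - 48)*(4*(-19)*(-23))) = 1/(-49*1748) = 1/(-85652) = -1/85652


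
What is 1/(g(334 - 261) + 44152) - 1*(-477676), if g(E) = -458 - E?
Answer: 20836704797/43621 ≈ 4.7768e+5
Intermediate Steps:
1/(g(334 - 261) + 44152) - 1*(-477676) = 1/((-458 - (334 - 261)) + 44152) - 1*(-477676) = 1/((-458 - 1*73) + 44152) + 477676 = 1/((-458 - 73) + 44152) + 477676 = 1/(-531 + 44152) + 477676 = 1/43621 + 477676 = 20836704797/43621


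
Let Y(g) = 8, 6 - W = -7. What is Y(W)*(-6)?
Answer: -48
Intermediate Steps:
W = 13 (W = 6 - 1*(-7) = 6 + 7 = 13)
Y(W)*(-6) = 8*(-6) = -48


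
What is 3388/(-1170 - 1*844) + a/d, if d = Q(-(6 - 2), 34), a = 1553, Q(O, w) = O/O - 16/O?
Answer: 1555401/5035 ≈ 308.92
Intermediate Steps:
Q(O, w) = 1 - 16/O
d = 5 (d = (-16 - (6 - 2))/((-(6 - 2))) = (-16 - 1*4)/((-1*4)) = (-16 - 4)/(-4) = -¼*(-20) = 5)
3388/(-1170 - 1*844) + a/d = 3388/(-1170 - 1*844) + 1553/5 = 3388/(-1170 - 844) + 1553*(⅕) = 3388/(-2014) + 1553/5 = 3388*(-1/2014) + 1553/5 = -1694/1007 + 1553/5 = 1555401/5035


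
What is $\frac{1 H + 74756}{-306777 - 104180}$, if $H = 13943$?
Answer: $- \frac{88699}{410957} \approx -0.21584$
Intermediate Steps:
$\frac{1 H + 74756}{-306777 - 104180} = \frac{1 \cdot 13943 + 74756}{-306777 - 104180} = \frac{13943 + 74756}{-410957} = 88699 \left(- \frac{1}{410957}\right) = - \frac{88699}{410957}$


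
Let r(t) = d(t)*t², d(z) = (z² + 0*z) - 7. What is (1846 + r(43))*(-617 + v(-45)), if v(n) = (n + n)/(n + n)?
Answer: -2099145664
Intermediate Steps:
d(z) = -7 + z² (d(z) = (z² + 0) - 7 = z² - 7 = -7 + z²)
v(n) = 1 (v(n) = (2*n)/((2*n)) = (2*n)*(1/(2*n)) = 1)
r(t) = t²*(-7 + t²) (r(t) = (-7 + t²)*t² = t²*(-7 + t²))
(1846 + r(43))*(-617 + v(-45)) = (1846 + 43²*(-7 + 43²))*(-617 + 1) = (1846 + 1849*(-7 + 1849))*(-616) = (1846 + 1849*1842)*(-616) = (1846 + 3405858)*(-616) = 3407704*(-616) = -2099145664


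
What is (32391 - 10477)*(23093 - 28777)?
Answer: -124559176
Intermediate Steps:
(32391 - 10477)*(23093 - 28777) = 21914*(-5684) = -124559176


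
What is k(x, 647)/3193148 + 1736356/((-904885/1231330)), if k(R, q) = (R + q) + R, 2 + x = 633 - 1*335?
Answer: -195058210954601215/82555192228 ≈ -2.3628e+6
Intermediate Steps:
x = 296 (x = -2 + (633 - 1*335) = -2 + (633 - 335) = -2 + 298 = 296)
k(R, q) = q + 2*R
k(x, 647)/3193148 + 1736356/((-904885/1231330)) = (647 + 2*296)/3193148 + 1736356/((-904885/1231330)) = (647 + 592)*(1/3193148) + 1736356/((-904885*1/1231330)) = 1239*(1/3193148) + 1736356/(-180977/246266) = 177/456164 + 1736356*(-246266/180977) = 177/456164 - 427605446696/180977 = -195058210954601215/82555192228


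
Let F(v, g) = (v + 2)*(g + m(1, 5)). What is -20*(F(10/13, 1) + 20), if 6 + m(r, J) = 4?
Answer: -4480/13 ≈ -344.62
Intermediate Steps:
m(r, J) = -2 (m(r, J) = -6 + 4 = -2)
F(v, g) = (-2 + g)*(2 + v) (F(v, g) = (v + 2)*(g - 2) = (2 + v)*(-2 + g) = (-2 + g)*(2 + v))
-20*(F(10/13, 1) + 20) = -20*((-4 - 20/13 + 2*1 + 1*(10/13)) + 20) = -20*((-4 - 20/13 + 2 + 1*(10*(1/13))) + 20) = -20*((-4 - 2*10/13 + 2 + 1*(10/13)) + 20) = -20*((-4 - 20/13 + 2 + 10/13) + 20) = -20*(-36/13 + 20) = -20*224/13 = -4480/13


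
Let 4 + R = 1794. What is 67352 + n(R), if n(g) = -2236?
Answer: 65116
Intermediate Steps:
R = 1790 (R = -4 + 1794 = 1790)
67352 + n(R) = 67352 - 2236 = 65116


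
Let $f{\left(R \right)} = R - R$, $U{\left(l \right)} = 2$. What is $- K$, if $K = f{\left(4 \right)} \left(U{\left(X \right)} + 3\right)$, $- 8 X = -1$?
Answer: $0$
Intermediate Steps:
$X = \frac{1}{8}$ ($X = \left(- \frac{1}{8}\right) \left(-1\right) = \frac{1}{8} \approx 0.125$)
$f{\left(R \right)} = 0$
$K = 0$ ($K = 0 \left(2 + 3\right) = 0 \cdot 5 = 0$)
$- K = \left(-1\right) 0 = 0$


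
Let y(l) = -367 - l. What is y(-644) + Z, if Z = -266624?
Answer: -266347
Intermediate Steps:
y(-644) + Z = (-367 - 1*(-644)) - 266624 = (-367 + 644) - 266624 = 277 - 266624 = -266347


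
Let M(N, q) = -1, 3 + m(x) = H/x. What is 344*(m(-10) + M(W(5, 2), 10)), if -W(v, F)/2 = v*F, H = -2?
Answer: -6536/5 ≈ -1307.2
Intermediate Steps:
W(v, F) = -2*F*v (W(v, F) = -2*v*F = -2*F*v)
m(x) = -3 - 2/x
344*(m(-10) + M(W(5, 2), 10)) = 344*((-3 - 2/(-10)) - 1) = 344*((-3 - 2*(-⅒)) - 1) = 344*((-3 + ⅕) - 1) = 344*(-14/5 - 1) = 344*(-19/5) = -6536/5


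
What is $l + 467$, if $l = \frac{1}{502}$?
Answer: $\frac{234435}{502} \approx 467.0$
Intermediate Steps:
$l = \frac{1}{502} \approx 0.001992$
$l + 467 = \frac{1}{502} + 467 = \frac{234435}{502}$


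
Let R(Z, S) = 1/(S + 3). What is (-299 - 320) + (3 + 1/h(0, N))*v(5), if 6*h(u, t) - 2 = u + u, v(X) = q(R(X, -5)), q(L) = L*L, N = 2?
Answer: -1235/2 ≈ -617.50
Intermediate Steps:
R(Z, S) = 1/(3 + S)
q(L) = L**2
v(X) = 1/4 (v(X) = (1/(3 - 5))**2 = (1/(-2))**2 = (-1/2)**2 = 1/4)
h(u, t) = 1/3 + u/3 (h(u, t) = 1/3 + (u + u)/6 = 1/3 + (2*u)/6 = 1/3 + u/3)
(-299 - 320) + (3 + 1/h(0, N))*v(5) = (-299 - 320) + (3 + 1/(1/3 + (1/3)*0))*(1/4) = -619 + (3 + 1/(1/3 + 0))*(1/4) = -619 + (3 + 1/(1/3))*(1/4) = -619 + (3 + 3)*(1/4) = -619 + 6*(1/4) = -619 + 3/2 = -1235/2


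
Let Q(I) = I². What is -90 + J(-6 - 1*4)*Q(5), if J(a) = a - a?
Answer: -90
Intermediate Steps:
J(a) = 0
-90 + J(-6 - 1*4)*Q(5) = -90 + 0*5² = -90 + 0*25 = -90 + 0 = -90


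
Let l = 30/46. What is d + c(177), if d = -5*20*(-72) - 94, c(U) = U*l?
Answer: 166093/23 ≈ 7221.4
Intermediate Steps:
l = 15/23 (l = 30*(1/46) = 15/23 ≈ 0.65217)
c(U) = 15*U/23 (c(U) = U*(15/23) = 15*U/23)
d = 7106 (d = -100*(-72) - 94 = 7200 - 94 = 7106)
d + c(177) = 7106 + (15/23)*177 = 7106 + 2655/23 = 166093/23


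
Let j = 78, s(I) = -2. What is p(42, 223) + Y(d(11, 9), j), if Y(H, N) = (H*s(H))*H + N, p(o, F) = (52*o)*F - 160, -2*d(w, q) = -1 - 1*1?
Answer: 486948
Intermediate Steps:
d(w, q) = 1 (d(w, q) = -(-1 - 1*1)/2 = -(-1 - 1)/2 = -½*(-2) = 1)
p(o, F) = -160 + 52*F*o (p(o, F) = 52*F*o - 160 = -160 + 52*F*o)
Y(H, N) = N - 2*H² (Y(H, N) = (H*(-2))*H + N = (-2*H)*H + N = -2*H² + N = N - 2*H²)
p(42, 223) + Y(d(11, 9), j) = (-160 + 52*223*42) + (78 - 2*1²) = (-160 + 487032) + (78 - 2*1) = 486872 + (78 - 2) = 486872 + 76 = 486948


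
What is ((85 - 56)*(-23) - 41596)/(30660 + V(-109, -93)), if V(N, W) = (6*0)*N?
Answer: -42263/30660 ≈ -1.3784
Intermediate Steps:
V(N, W) = 0 (V(N, W) = 0*N = 0)
((85 - 56)*(-23) - 41596)/(30660 + V(-109, -93)) = ((85 - 56)*(-23) - 41596)/(30660 + 0) = (29*(-23) - 41596)/30660 = (-667 - 41596)*(1/30660) = -42263*1/30660 = -42263/30660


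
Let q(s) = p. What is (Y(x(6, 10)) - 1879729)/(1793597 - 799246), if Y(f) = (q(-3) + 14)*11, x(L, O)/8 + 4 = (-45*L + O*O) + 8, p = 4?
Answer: -1879531/994351 ≈ -1.8902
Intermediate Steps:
q(s) = 4
x(L, O) = 32 - 360*L + 8*O**2 (x(L, O) = -32 + 8*((-45*L + O*O) + 8) = -32 + 8*((-45*L + O**2) + 8) = -32 + 8*((O**2 - 45*L) + 8) = -32 + 8*(8 + O**2 - 45*L) = -32 + (64 - 360*L + 8*O**2) = 32 - 360*L + 8*O**2)
Y(f) = 198 (Y(f) = (4 + 14)*11 = 18*11 = 198)
(Y(x(6, 10)) - 1879729)/(1793597 - 799246) = (198 - 1879729)/(1793597 - 799246) = -1879531/994351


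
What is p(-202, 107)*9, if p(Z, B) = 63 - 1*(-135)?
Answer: 1782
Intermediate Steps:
p(Z, B) = 198 (p(Z, B) = 63 + 135 = 198)
p(-202, 107)*9 = 198*9 = 1782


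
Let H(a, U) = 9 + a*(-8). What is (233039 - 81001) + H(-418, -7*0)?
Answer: 155391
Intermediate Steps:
H(a, U) = 9 - 8*a
(233039 - 81001) + H(-418, -7*0) = (233039 - 81001) + (9 - 8*(-418)) = 152038 + (9 + 3344) = 152038 + 3353 = 155391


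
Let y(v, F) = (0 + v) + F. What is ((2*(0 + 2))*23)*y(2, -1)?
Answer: 92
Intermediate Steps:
y(v, F) = F + v (y(v, F) = v + F = F + v)
((2*(0 + 2))*23)*y(2, -1) = ((2*(0 + 2))*23)*(-1 + 2) = ((2*2)*23)*1 = (4*23)*1 = 92*1 = 92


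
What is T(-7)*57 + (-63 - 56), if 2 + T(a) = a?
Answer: -632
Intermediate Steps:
T(a) = -2 + a
T(-7)*57 + (-63 - 56) = (-2 - 7)*57 + (-63 - 56) = -9*57 - 119 = -513 - 119 = -632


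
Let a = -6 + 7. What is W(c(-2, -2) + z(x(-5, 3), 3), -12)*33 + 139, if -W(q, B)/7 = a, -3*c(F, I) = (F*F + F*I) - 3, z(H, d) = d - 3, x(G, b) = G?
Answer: -92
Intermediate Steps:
a = 1
z(H, d) = -3 + d
c(F, I) = 1 - F**2/3 - F*I/3 (c(F, I) = -((F*F + F*I) - 3)/3 = -((F**2 + F*I) - 3)/3 = -(-3 + F**2 + F*I)/3 = 1 - F**2/3 - F*I/3)
W(q, B) = -7 (W(q, B) = -7*1 = -7)
W(c(-2, -2) + z(x(-5, 3), 3), -12)*33 + 139 = -7*33 + 139 = -231 + 139 = -92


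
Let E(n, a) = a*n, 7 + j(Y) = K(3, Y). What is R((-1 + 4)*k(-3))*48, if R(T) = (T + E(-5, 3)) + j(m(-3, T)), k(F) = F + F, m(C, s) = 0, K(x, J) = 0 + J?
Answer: -1920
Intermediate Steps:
K(x, J) = J
k(F) = 2*F
j(Y) = -7 + Y
R(T) = -22 + T (R(T) = (T + 3*(-5)) + (-7 + 0) = (T - 15) - 7 = (-15 + T) - 7 = -22 + T)
R((-1 + 4)*k(-3))*48 = (-22 + (-1 + 4)*(2*(-3)))*48 = (-22 + 3*(-6))*48 = (-22 - 18)*48 = -40*48 = -1920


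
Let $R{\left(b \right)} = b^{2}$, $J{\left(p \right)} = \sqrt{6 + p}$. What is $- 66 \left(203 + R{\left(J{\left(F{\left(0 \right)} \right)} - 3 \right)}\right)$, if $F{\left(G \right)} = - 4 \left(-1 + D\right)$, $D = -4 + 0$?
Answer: $-15708 + 396 \sqrt{26} \approx -13689.0$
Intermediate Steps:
$D = -4$
$F{\left(G \right)} = 20$ ($F{\left(G \right)} = - 4 \left(-1 - 4\right) = \left(-4\right) \left(-5\right) = 20$)
$- 66 \left(203 + R{\left(J{\left(F{\left(0 \right)} \right)} - 3 \right)}\right) = - 66 \left(203 + \left(\sqrt{6 + 20} - 3\right)^{2}\right) = - 66 \left(203 + \left(\sqrt{26} - 3\right)^{2}\right) = - 66 \left(203 + \left(-3 + \sqrt{26}\right)^{2}\right) = -13398 - 66 \left(-3 + \sqrt{26}\right)^{2}$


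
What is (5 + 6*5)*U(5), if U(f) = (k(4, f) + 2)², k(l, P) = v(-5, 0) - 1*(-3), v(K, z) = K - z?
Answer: 0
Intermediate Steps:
k(l, P) = -2 (k(l, P) = (-5 - 1*0) - 1*(-3) = (-5 + 0) + 3 = -5 + 3 = -2)
U(f) = 0 (U(f) = (-2 + 2)² = 0² = 0)
(5 + 6*5)*U(5) = (5 + 6*5)*0 = (5 + 30)*0 = 35*0 = 0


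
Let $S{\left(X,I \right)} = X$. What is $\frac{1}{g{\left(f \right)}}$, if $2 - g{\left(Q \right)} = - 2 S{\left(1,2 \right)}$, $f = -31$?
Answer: $\frac{1}{4} \approx 0.25$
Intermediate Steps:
$g{\left(Q \right)} = 4$ ($g{\left(Q \right)} = 2 - \left(-2\right) 1 = 2 - -2 = 2 + 2 = 4$)
$\frac{1}{g{\left(f \right)}} = \frac{1}{4}$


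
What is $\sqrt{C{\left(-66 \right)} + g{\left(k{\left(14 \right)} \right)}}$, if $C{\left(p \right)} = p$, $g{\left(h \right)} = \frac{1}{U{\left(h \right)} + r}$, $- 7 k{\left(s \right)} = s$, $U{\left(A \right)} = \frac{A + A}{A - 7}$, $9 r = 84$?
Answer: $\frac{i \sqrt{127578}}{44} \approx 8.1177 i$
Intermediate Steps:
$r = \frac{28}{3}$ ($r = \frac{1}{9} \cdot 84 = \frac{28}{3} \approx 9.3333$)
$U{\left(A \right)} = \frac{2 A}{-7 + A}$
$k{\left(s \right)} = - \frac{s}{7}$
$g{\left(h \right)} = \frac{1}{\frac{28}{3} + \frac{2 h}{-7 + h}}$ ($g{\left(h \right)} = \frac{1}{\frac{2 h}{-7 + h} + \frac{28}{3}} = \frac{1}{\frac{28}{3} + \frac{2 h}{-7 + h}}$)
$\sqrt{C{\left(-66 \right)} + g{\left(k{\left(14 \right)} \right)}} = \sqrt{-66 + \frac{3 \left(-7 - 2\right)}{2 \left(-98 + 17 \left(\left(- \frac{1}{7}\right) 14\right)\right)}} = \sqrt{-66 + \frac{3 \left(-7 - 2\right)}{2 \left(-98 + 17 \left(-2\right)\right)}} = \sqrt{-66 + \frac{3}{2} \frac{1}{-98 - 34} \left(-9\right)} = \sqrt{-66 + \frac{3}{2} \frac{1}{-132} \left(-9\right)} = \sqrt{-66 + \frac{3}{2} \left(- \frac{1}{132}\right) \left(-9\right)} = \sqrt{-66 + \frac{9}{88}} = \sqrt{- \frac{5799}{88}} = \frac{i \sqrt{127578}}{44}$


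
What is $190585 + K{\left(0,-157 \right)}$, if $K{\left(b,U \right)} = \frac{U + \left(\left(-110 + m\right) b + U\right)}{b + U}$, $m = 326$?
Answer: $190587$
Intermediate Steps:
$K{\left(b,U \right)} = \frac{2 U + 216 b}{U + b}$ ($K{\left(b,U \right)} = \frac{U + \left(\left(-110 + 326\right) b + U\right)}{b + U} = \frac{U + \left(216 b + U\right)}{U + b} = \frac{U + \left(U + 216 b\right)}{U + b} = \frac{2 U + 216 b}{U + b}$)
$190585 + K{\left(0,-157 \right)} = 190585 + \frac{2 \left(-157 + 108 \cdot 0\right)}{-157 + 0} = 190585 + \frac{2 \left(-157 + 0\right)}{-157} = 190585 + 2 \left(- \frac{1}{157}\right) \left(-157\right) = 190585 + 2 = 190587$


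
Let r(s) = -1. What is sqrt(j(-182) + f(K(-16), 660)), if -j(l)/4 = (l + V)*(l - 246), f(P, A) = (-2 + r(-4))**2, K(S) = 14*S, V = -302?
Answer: I*sqrt(828599) ≈ 910.27*I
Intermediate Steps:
f(P, A) = 9 (f(P, A) = (-2 - 1)**2 = (-3)**2 = 9)
j(l) = -4*(-302 + l)*(-246 + l) (j(l) = -4*(l - 302)*(l - 246) = -4*(-302 + l)*(-246 + l))
sqrt(j(-182) + f(K(-16), 660)) = sqrt((-297168 - 4*(-182)**2 + 2192*(-182)) + 9) = sqrt((-297168 - 4*33124 - 398944) + 9) = sqrt((-297168 - 132496 - 398944) + 9) = sqrt(-828608 + 9) = sqrt(-828599) = I*sqrt(828599)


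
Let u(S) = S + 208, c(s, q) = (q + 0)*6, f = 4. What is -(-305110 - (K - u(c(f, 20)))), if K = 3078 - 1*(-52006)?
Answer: 359866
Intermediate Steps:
K = 55084 (K = 3078 + 52006 = 55084)
c(s, q) = 6*q (c(s, q) = q*6 = 6*q)
u(S) = 208 + S
-(-305110 - (K - u(c(f, 20)))) = -(-305110 - (55084 - (208 + 6*20))) = -(-305110 - (55084 - (208 + 120))) = -(-305110 - (55084 - 1*328)) = -(-305110 - (55084 - 328)) = -(-305110 - 1*54756) = -(-305110 - 54756) = -1*(-359866) = 359866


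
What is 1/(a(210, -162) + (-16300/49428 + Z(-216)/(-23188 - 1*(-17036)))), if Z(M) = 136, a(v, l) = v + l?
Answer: 9502533/452777840 ≈ 0.020987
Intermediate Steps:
a(v, l) = l + v
1/(a(210, -162) + (-16300/49428 + Z(-216)/(-23188 - 1*(-17036)))) = 1/((-162 + 210) + (-16300/49428 + 136/(-23188 - 1*(-17036)))) = 1/(48 + (-16300*1/49428 + 136/(-23188 + 17036))) = 1/(48 + (-4075/12357 + 136/(-6152))) = 1/(48 + (-4075/12357 + 136*(-1/6152))) = 1/(48 + (-4075/12357 - 17/769)) = 1/(48 - 3343744/9502533) = 1/(452777840/9502533) = 9502533/452777840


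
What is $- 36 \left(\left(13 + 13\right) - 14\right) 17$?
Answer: $-7344$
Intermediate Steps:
$- 36 \left(\left(13 + 13\right) - 14\right) 17 = - 36 \left(26 - 14\right) 17 = \left(-36\right) 12 \cdot 17 = \left(-432\right) 17 = -7344$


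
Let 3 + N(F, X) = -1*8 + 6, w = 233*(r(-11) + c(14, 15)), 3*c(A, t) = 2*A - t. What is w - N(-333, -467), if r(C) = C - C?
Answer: 3044/3 ≈ 1014.7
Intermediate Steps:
r(C) = 0
c(A, t) = -t/3 + 2*A/3 (c(A, t) = (2*A - t)/3 = (-t + 2*A)/3 = -t/3 + 2*A/3)
w = 3029/3 (w = 233*(0 + (-1/3*15 + (2/3)*14)) = 233*(0 + (-5 + 28/3)) = 233*(0 + 13/3) = 233*(13/3) = 3029/3 ≈ 1009.7)
N(F, X) = -5 (N(F, X) = -3 + (-1*8 + 6) = -3 + (-8 + 6) = -3 - 2 = -5)
w - N(-333, -467) = 3029/3 - 1*(-5) = 3029/3 + 5 = 3044/3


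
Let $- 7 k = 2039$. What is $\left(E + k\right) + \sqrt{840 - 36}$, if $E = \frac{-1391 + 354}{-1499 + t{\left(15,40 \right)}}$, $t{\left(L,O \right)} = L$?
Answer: $- \frac{431231}{1484} + 2 \sqrt{201} \approx -262.23$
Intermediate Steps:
$k = - \frac{2039}{7}$ ($k = \left(- \frac{1}{7}\right) 2039 = - \frac{2039}{7} \approx -291.29$)
$E = \frac{1037}{1484}$ ($E = \frac{-1391 + 354}{-1499 + 15} = - \frac{1037}{-1484} = \left(-1037\right) \left(- \frac{1}{1484}\right) = \frac{1037}{1484} \approx 0.69879$)
$\left(E + k\right) + \sqrt{840 - 36} = \left(\frac{1037}{1484} - \frac{2039}{7}\right) + \sqrt{840 - 36} = - \frac{431231}{1484} + \sqrt{804} = - \frac{431231}{1484} + 2 \sqrt{201}$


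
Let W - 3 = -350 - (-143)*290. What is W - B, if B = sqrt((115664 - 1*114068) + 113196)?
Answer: 41123 - 2*sqrt(28698) ≈ 40784.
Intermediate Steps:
B = 2*sqrt(28698) (B = sqrt((115664 - 114068) + 113196) = sqrt(1596 + 113196) = sqrt(114792) = 2*sqrt(28698) ≈ 338.81)
W = 41123 (W = 3 + (-350 - (-143)*290) = 3 + (-350 - 143*(-290)) = 3 + (-350 + 41470) = 3 + 41120 = 41123)
W - B = 41123 - 2*sqrt(28698)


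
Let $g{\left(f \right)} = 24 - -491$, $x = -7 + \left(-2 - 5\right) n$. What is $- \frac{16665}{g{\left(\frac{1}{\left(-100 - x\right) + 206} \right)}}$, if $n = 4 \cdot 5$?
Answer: $- \frac{3333}{103} \approx -32.359$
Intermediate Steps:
$n = 20$
$x = -147$ ($x = -7 + \left(-2 - 5\right) 20 = -7 - 140 = -147$)
$g{\left(f \right)} = 515$ ($g{\left(f \right)} = 24 + 491 = 515$)
$- \frac{16665}{g{\left(\frac{1}{\left(-100 - x\right) + 206} \right)}} = - \frac{16665}{515} = \left(-16665\right) \frac{1}{515} = - \frac{3333}{103}$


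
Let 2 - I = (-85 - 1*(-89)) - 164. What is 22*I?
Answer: 3564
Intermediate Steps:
I = 162 (I = 2 - ((-85 - 1*(-89)) - 164) = 2 - ((-85 + 89) - 164) = 2 - (4 - 164) = 2 - 1*(-160) = 2 + 160 = 162)
22*I = 22*162 = 3564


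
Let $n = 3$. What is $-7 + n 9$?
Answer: $20$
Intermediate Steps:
$-7 + n 9 = -7 + 3 \cdot 9 = -7 + 27 = 20$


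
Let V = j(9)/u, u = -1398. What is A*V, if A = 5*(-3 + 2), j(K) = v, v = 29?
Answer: 145/1398 ≈ 0.10372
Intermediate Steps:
j(K) = 29
V = -29/1398 (V = 29/(-1398) = 29*(-1/1398) = -29/1398 ≈ -0.020744)
A = -5 (A = 5*(-1) = -5)
A*V = -5*(-29/1398) = 145/1398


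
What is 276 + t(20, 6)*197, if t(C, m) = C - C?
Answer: 276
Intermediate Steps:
t(C, m) = 0
276 + t(20, 6)*197 = 276 + 0*197 = 276 + 0 = 276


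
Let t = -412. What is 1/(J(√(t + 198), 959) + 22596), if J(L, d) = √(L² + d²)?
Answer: 7532/169886583 - 19*√283/169886583 ≈ 4.2454e-5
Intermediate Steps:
1/(J(√(t + 198), 959) + 22596) = 1/(√((√(-412 + 198))² + 959²) + 22596) = 1/(√((√(-214))² + 919681) + 22596) = 1/(√((I*√214)² + 919681) + 22596) = 1/(√(-214 + 919681) + 22596) = 1/(√919467 + 22596) = 1/(57*√283 + 22596) = 1/(22596 + 57*√283)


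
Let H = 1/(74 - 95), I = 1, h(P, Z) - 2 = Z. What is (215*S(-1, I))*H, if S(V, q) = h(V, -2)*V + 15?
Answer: -1075/7 ≈ -153.57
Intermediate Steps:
h(P, Z) = 2 + Z
H = -1/21 (H = 1/(-21) = -1/21 ≈ -0.047619)
S(V, q) = 15 (S(V, q) = (2 - 2)*V + 15 = 0*V + 15 = 0 + 15 = 15)
(215*S(-1, I))*H = (215*15)*(-1/21) = 3225*(-1/21) = -1075/7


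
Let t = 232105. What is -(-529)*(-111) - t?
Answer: -290824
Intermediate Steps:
-(-529)*(-111) - t = -(-529)*(-111) - 1*232105 = -1*58719 - 232105 = -58719 - 232105 = -290824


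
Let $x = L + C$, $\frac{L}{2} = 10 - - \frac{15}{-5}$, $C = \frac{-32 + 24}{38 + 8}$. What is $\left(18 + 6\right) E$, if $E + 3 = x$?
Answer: $\frac{5976}{23} \approx 259.83$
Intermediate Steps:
$C = - \frac{4}{23}$ ($C = - \frac{8}{46} = \left(-8\right) \frac{1}{46} = - \frac{4}{23} \approx -0.17391$)
$L = 14$ ($L = 2 \left(10 - - \frac{15}{-5}\right) = 2 \left(10 - \left(-15\right) \left(- \frac{1}{5}\right)\right) = 2 \left(10 - 3\right) = 2 \cdot 7 = 14$)
$x = \frac{318}{23}$ ($x = 14 - \frac{4}{23} = \frac{318}{23} \approx 13.826$)
$E = \frac{249}{23}$ ($E = -3 + \frac{318}{23} = \frac{249}{23} \approx 10.826$)
$\left(18 + 6\right) E = \left(18 + 6\right) \frac{249}{23} = 24 \cdot \frac{249}{23} = \frac{5976}{23}$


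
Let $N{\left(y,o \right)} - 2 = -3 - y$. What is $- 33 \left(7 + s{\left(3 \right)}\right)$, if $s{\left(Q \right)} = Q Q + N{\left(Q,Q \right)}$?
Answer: $-396$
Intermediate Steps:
$N{\left(y,o \right)} = -1 - y$ ($N{\left(y,o \right)} = 2 - \left(3 + y\right) = -1 - y$)
$s{\left(Q \right)} = -1 + Q^{2} - Q$ ($s{\left(Q \right)} = Q Q - \left(1 + Q\right) = Q^{2} - \left(1 + Q\right) = -1 + Q^{2} - Q$)
$- 33 \left(7 + s{\left(3 \right)}\right) = - 33 \left(7 - \left(4 - 9\right)\right) = - 33 \left(7 - -5\right) = - 33 \left(7 + 5\right) = \left(-33\right) 12 = -396$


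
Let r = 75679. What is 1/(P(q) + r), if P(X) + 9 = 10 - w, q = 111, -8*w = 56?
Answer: 1/75687 ≈ 1.3212e-5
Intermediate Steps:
w = -7 (w = -1/8*56 = -7)
P(X) = 8 (P(X) = -9 + (10 - 1*(-7)) = -9 + (10 + 7) = -9 + 17 = 8)
1/(P(q) + r) = 1/(8 + 75679) = 1/75687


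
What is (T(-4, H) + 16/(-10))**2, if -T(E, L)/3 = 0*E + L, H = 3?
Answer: 2809/25 ≈ 112.36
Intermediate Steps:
T(E, L) = -3*L (T(E, L) = -3*(0*E + L) = -3*(0 + L) = -3*L)
(T(-4, H) + 16/(-10))**2 = (-3*3 + 16/(-10))**2 = (-9 + 16*(-1/10))**2 = (-9 - 8/5)**2 = (-53/5)**2 = 2809/25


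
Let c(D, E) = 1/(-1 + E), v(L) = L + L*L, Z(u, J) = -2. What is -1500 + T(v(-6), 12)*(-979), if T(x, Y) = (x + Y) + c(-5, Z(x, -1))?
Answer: -126875/3 ≈ -42292.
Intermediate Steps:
v(L) = L + L²
T(x, Y) = -⅓ + Y + x (T(x, Y) = (x + Y) + 1/(-1 - 2) = (Y + x) + 1/(-3) = (Y + x) - ⅓ = -⅓ + Y + x)
-1500 + T(v(-6), 12)*(-979) = -1500 + (-⅓ + 12 - 6*(1 - 6))*(-979) = -1500 + (-⅓ + 12 - 6*(-5))*(-979) = -1500 + (-⅓ + 12 + 30)*(-979) = -1500 + (125/3)*(-979) = -1500 - 122375/3 = -126875/3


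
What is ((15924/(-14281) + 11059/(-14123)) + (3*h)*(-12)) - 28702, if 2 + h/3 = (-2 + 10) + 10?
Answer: -6137826660321/201690563 ≈ -30432.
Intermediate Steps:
h = 48 (h = -6 + 3*((-2 + 10) + 10) = -6 + 3*(8 + 10) = -6 + 3*18 = -6 + 54 = 48)
((15924/(-14281) + 11059/(-14123)) + (3*h)*(-12)) - 28702 = ((15924/(-14281) + 11059/(-14123)) + (3*48)*(-12)) - 28702 = ((15924*(-1/14281) + 11059*(-1/14123)) + 144*(-12)) - 28702 = ((-15924/14281 - 11059/14123) - 1728) - 28702 = (-382828231/201690563 - 1728) - 28702 = -348904121095/201690563 - 28702 = -6137826660321/201690563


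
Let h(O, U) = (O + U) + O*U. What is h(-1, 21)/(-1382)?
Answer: 1/1382 ≈ 0.00072359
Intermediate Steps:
h(O, U) = O + U + O*U
h(-1, 21)/(-1382) = (-1 + 21 - 1*21)/(-1382) = (-1 + 21 - 21)*(-1/1382) = -1*(-1/1382) = 1/1382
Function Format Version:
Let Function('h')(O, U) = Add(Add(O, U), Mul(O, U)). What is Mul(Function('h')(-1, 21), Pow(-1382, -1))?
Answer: Rational(1, 1382) ≈ 0.00072359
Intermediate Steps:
Function('h')(O, U) = Add(O, U, Mul(O, U))
Mul(Function('h')(-1, 21), Pow(-1382, -1)) = Mul(Add(-1, 21, Mul(-1, 21)), Pow(-1382, -1)) = Mul(Add(-1, 21, -21), Rational(-1, 1382)) = Mul(-1, Rational(-1, 1382)) = Rational(1, 1382)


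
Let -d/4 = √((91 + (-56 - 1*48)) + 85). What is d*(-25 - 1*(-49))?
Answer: -576*√2 ≈ -814.59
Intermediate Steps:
d = -24*√2 (d = -4*√((91 + (-56 - 1*48)) + 85) = -4*√((91 + (-56 - 48)) + 85) = -4*√((91 - 104) + 85) = -4*√(-13 + 85) = -24*√2 ≈ -33.941)
d*(-25 - 1*(-49)) = (-24*√2)*(-25 - 1*(-49)) = (-24*√2)*(-25 + 49) = -24*√2*24 = -576*√2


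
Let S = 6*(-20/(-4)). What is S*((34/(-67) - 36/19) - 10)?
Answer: -473640/1273 ≈ -372.07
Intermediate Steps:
S = 30 (S = 6*(-20*(-¼)) = 6*5 = 30)
S*((34/(-67) - 36/19) - 10) = 30*((34/(-67) - 36/19) - 10) = 30*((34*(-1/67) - 36*1/19) - 10) = 30*((-34/67 - 36/19) - 10) = 30*(-3058/1273 - 10) = 30*(-15788/1273) = -473640/1273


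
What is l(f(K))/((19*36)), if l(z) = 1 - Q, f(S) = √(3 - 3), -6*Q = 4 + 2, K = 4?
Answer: 1/342 ≈ 0.0029240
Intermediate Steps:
Q = -1 (Q = -(4 + 2)/6 = -⅙*6 = -1)
f(S) = 0 (f(S) = √0 = 0)
l(z) = 2 (l(z) = 1 - 1*(-1) = 1 + 1 = 2)
l(f(K))/((19*36)) = 2/((19*36)) = 2/684 = 2*(1/684) = 1/342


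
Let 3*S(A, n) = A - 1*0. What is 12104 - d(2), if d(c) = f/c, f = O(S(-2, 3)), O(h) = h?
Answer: 36313/3 ≈ 12104.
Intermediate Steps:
S(A, n) = A/3 (S(A, n) = (A - 1*0)/3 = (A + 0)/3 = A/3)
f = -2/3 (f = (1/3)*(-2) = -2/3 ≈ -0.66667)
d(c) = -2/(3*c)
12104 - d(2) = 12104 - (-2)/(3*2) = 12104 - 1*(-1/3) = 12104 + 1/3 = 36313/3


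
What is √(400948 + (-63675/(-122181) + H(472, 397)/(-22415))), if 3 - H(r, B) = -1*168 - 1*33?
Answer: √334141896898797936041935/912895705 ≈ 633.21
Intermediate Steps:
H(r, B) = 204 (H(r, B) = 3 - (-1*168 - 1*33) = 3 - (-168 - 33) = 3 - 1*(-201) = 3 + 201 = 204)
√(400948 + (-63675/(-122181) + H(472, 397)/(-22415))) = √(400948 + (-63675/(-122181) + 204/(-22415))) = √(400948 + (-63675*(-1/122181) + 204*(-1/22415))) = √(400948 + (21225/40727 - 204/22415)) = √(400948 + 467450067/912895705) = √(366024174578407/912895705) = √334141896898797936041935/912895705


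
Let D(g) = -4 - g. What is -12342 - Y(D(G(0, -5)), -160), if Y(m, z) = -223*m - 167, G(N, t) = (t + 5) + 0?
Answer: -13067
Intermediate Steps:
G(N, t) = 5 + t (G(N, t) = (5 + t) + 0 = 5 + t)
Y(m, z) = -167 - 223*m
-12342 - Y(D(G(0, -5)), -160) = -12342 - (-167 - 223*(-4 - (5 - 5))) = -12342 - (-167 - 223*(-4 - 1*0)) = -12342 - (-167 - 223*(-4 + 0)) = -12342 - (-167 - 223*(-4)) = -12342 - (-167 + 892) = -12342 - 1*725 = -12342 - 725 = -13067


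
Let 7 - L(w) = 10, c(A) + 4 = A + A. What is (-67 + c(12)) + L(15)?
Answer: -50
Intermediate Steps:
c(A) = -4 + 2*A (c(A) = -4 + (A + A) = -4 + 2*A)
L(w) = -3 (L(w) = 7 - 1*10 = 7 - 10 = -3)
(-67 + c(12)) + L(15) = (-67 + (-4 + 2*12)) - 3 = (-67 + (-4 + 24)) - 3 = (-67 + 20) - 3 = -47 - 3 = -50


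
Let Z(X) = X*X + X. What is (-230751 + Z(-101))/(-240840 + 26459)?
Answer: 220651/214381 ≈ 1.0292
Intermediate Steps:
Z(X) = X + X² (Z(X) = X² + X = X + X²)
(-230751 + Z(-101))/(-240840 + 26459) = (-230751 - 101*(1 - 101))/(-240840 + 26459) = (-230751 - 101*(-100))/(-214381) = (-230751 + 10100)*(-1/214381) = -220651*(-1/214381) = 220651/214381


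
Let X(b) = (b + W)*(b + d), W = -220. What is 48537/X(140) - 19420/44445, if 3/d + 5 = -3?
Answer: -474829673/99290130 ≈ -4.7822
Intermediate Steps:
d = -3/8 (d = 3/(-5 - 3) = 3/(-8) = 3*(-⅛) = -3/8 ≈ -0.37500)
X(b) = (-220 + b)*(-3/8 + b) (X(b) = (b - 220)*(b - 3/8) = (-220 + b)*(-3/8 + b))
48537/X(140) - 19420/44445 = 48537/(165/2 + 140² - 1763/8*140) - 19420/44445 = 48537/(165/2 + 19600 - 61705/2) - 19420*1/44445 = 48537/(-11170) - 3884/8889 = 48537*(-1/11170) - 3884/8889 = -48537/11170 - 3884/8889 = -474829673/99290130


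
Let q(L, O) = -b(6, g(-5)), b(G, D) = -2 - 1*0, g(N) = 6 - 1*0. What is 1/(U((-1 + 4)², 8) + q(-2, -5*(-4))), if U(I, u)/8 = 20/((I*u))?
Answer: 9/38 ≈ 0.23684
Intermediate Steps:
g(N) = 6 (g(N) = 6 + 0 = 6)
b(G, D) = -2 (b(G, D) = -2 + 0 = -2)
q(L, O) = 2 (q(L, O) = -1*(-2) = 2)
U(I, u) = 160/(I*u) (U(I, u) = 8*(20/((I*u))) = 8*(20*(1/(I*u))) = 8*(20/(I*u)) = 160/(I*u))
1/(U((-1 + 4)², 8) + q(-2, -5*(-4))) = 1/(160/((-1 + 4)²*8) + 2) = 1/(160*(⅛)/3² + 2) = 1/(160*(⅛)/9 + 2) = 1/(160*(⅑)*(⅛) + 2) = 1/(20/9 + 2) = 1/(38/9) = 9/38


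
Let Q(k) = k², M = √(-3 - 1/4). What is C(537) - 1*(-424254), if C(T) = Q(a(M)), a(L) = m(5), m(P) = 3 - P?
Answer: 424258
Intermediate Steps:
M = I*√13/2 (M = √(-3 - 1*¼) = √(-3 - ¼) = √(-13/4) = I*√13/2 ≈ 1.8028*I)
a(L) = -2 (a(L) = 3 - 1*5 = 3 - 5 = -2)
C(T) = 4 (C(T) = (-2)² = 4)
C(537) - 1*(-424254) = 4 - 1*(-424254) = 4 + 424254 = 424258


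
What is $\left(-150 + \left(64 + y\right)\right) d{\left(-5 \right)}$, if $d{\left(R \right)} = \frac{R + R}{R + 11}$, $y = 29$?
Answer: $95$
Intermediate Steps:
$d{\left(R \right)} = \frac{2 R}{11 + R}$
$\left(-150 + \left(64 + y\right)\right) d{\left(-5 \right)} = \left(-150 + \left(64 + 29\right)\right) 2 \left(-5\right) \frac{1}{11 - 5} = \left(-150 + 93\right) 2 \left(-5\right) \frac{1}{6} = - 57 \cdot 2 \left(-5\right) \frac{1}{6} = \left(-57\right) \left(- \frac{5}{3}\right) = 95$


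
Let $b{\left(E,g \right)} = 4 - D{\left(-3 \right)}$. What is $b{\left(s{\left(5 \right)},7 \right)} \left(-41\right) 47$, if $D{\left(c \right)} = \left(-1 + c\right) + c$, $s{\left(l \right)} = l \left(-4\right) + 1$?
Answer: $-21197$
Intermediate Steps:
$s{\left(l \right)} = 1 - 4 l$ ($s{\left(l \right)} = - 4 l + 1 = 1 - 4 l$)
$D{\left(c \right)} = -1 + 2 c$
$b{\left(E,g \right)} = 11$ ($b{\left(E,g \right)} = 4 - \left(-1 + 2 \left(-3\right)\right) = 4 - \left(-1 - 6\right) = 4 - -7 = 4 + 7 = 11$)
$b{\left(s{\left(5 \right)},7 \right)} \left(-41\right) 47 = 11 \left(-41\right) 47 = \left(-451\right) 47 = -21197$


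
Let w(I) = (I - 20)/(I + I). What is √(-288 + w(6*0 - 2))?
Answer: I*√1130/2 ≈ 16.808*I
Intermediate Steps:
w(I) = (-20 + I)/(2*I) (w(I) = (-20 + I)/((2*I)) = (-20 + I)*(1/(2*I)) = (-20 + I)/(2*I))
√(-288 + w(6*0 - 2)) = √(-288 + (-20 + (6*0 - 2))/(2*(6*0 - 2))) = √(-288 + (-20 + (0 - 2))/(2*(0 - 2))) = √(-288 + (½)*(-20 - 2)/(-2)) = √(-288 + (½)*(-½)*(-22)) = √(-288 + 11/2) = √(-565/2) = I*√1130/2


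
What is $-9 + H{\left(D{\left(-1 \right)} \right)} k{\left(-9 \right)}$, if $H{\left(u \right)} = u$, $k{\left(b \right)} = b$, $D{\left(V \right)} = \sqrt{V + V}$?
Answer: $-9 - 9 i \sqrt{2} \approx -9.0 - 12.728 i$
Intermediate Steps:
$D{\left(V \right)} = \sqrt{2} \sqrt{V}$ ($D{\left(V \right)} = \sqrt{2 V} = \sqrt{2} \sqrt{V}$)
$-9 + H{\left(D{\left(-1 \right)} \right)} k{\left(-9 \right)} = -9 + \sqrt{2} \sqrt{-1} \left(-9\right) = -9 + \sqrt{2} i \left(-9\right) = -9 + i \sqrt{2} \left(-9\right) = -9 - 9 i \sqrt{2}$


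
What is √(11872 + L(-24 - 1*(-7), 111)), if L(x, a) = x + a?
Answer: √11966 ≈ 109.39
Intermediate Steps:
L(x, a) = a + x
√(11872 + L(-24 - 1*(-7), 111)) = √(11872 + (111 + (-24 - 1*(-7)))) = √(11872 + (111 + (-24 + 7))) = √(11872 + (111 - 17)) = √(11872 + 94) = √11966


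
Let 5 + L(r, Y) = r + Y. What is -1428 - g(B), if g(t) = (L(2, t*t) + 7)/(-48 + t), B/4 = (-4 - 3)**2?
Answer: -62441/37 ≈ -1687.6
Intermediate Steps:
L(r, Y) = -5 + Y + r (L(r, Y) = -5 + (r + Y) = -5 + (Y + r) = -5 + Y + r)
B = 196 (B = 4*(-4 - 3)**2 = 4*(-7)**2 = 4*49 = 196)
g(t) = (4 + t**2)/(-48 + t) (g(t) = ((-5 + t*t + 2) + 7)/(-48 + t) = ((-5 + t**2 + 2) + 7)/(-48 + t) = ((-3 + t**2) + 7)/(-48 + t) = (4 + t**2)/(-48 + t))
-1428 - g(B) = -1428 - (4 + 196**2)/(-48 + 196) = -1428 - (4 + 38416)/148 = -1428 - 38420/148 = -1428 - 1*9605/37 = -1428 - 9605/37 = -62441/37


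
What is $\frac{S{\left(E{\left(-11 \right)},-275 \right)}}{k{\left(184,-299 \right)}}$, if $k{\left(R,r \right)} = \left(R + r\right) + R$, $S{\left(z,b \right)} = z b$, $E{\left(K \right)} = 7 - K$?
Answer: $- \frac{1650}{23} \approx -71.739$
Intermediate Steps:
$S{\left(z,b \right)} = b z$
$k{\left(R,r \right)} = r + 2 R$
$\frac{S{\left(E{\left(-11 \right)},-275 \right)}}{k{\left(184,-299 \right)}} = \frac{\left(-275\right) \left(7 - -11\right)}{-299 + 2 \cdot 184} = \frac{\left(-275\right) \left(7 + 11\right)}{-299 + 368} = \frac{\left(-275\right) 18}{69} = \left(-4950\right) \frac{1}{69} = - \frac{1650}{23}$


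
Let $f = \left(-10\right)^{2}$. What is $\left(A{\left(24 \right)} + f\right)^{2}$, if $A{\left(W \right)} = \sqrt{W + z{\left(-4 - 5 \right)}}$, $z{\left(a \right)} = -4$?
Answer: $10020 + 400 \sqrt{5} \approx 10914.0$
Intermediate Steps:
$A{\left(W \right)} = \sqrt{-4 + W}$ ($A{\left(W \right)} = \sqrt{W - 4} = \sqrt{-4 + W}$)
$f = 100$
$\left(A{\left(24 \right)} + f\right)^{2} = \left(\sqrt{-4 + 24} + 100\right)^{2} = \left(\sqrt{20} + 100\right)^{2} = \left(2 \sqrt{5} + 100\right)^{2} = \left(100 + 2 \sqrt{5}\right)^{2}$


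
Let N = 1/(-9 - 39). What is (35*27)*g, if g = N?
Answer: -315/16 ≈ -19.688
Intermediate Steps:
N = -1/48 (N = 1/(-48) = -1/48 ≈ -0.020833)
g = -1/48 ≈ -0.020833
(35*27)*g = (35*27)*(-1/48) = 945*(-1/48) = -315/16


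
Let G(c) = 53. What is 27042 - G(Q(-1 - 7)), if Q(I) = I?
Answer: 26989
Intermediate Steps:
27042 - G(Q(-1 - 7)) = 27042 - 1*53 = 27042 - 53 = 26989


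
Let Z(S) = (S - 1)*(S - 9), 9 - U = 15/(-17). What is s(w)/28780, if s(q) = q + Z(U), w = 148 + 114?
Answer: 77983/8317420 ≈ 0.0093759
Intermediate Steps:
U = 168/17 (U = 9 - 15/(-17) = 9 - 15*(-1)/17 = 9 - 1*(-15/17) = 9 + 15/17 = 168/17 ≈ 9.8824)
Z(S) = (-1 + S)*(-9 + S)
w = 262
s(q) = 2265/289 + q (s(q) = q + (9 + (168/17)² - 10*168/17) = q + (9 + 28224/289 - 1680/17) = q + 2265/289 = 2265/289 + q)
s(w)/28780 = (2265/289 + 262)/28780 = (77983/289)*(1/28780) = 77983/8317420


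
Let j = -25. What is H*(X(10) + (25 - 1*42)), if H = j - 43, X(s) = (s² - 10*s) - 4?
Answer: 1428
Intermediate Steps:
X(s) = -4 + s² - 10*s
H = -68 (H = -25 - 43 = -68)
H*(X(10) + (25 - 1*42)) = -68*((-4 + 10² - 10*10) + (25 - 1*42)) = -68*((-4 + 100 - 100) + (25 - 42)) = -68*(-4 - 17) = -68*(-21) = 1428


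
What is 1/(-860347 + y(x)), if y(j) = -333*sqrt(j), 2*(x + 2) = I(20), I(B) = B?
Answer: -860347/740196073297 + 666*sqrt(2)/740196073297 ≈ -1.1611e-6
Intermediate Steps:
x = 8 (x = -2 + (1/2)*20 = -2 + 10 = 8)
1/(-860347 + y(x)) = 1/(-860347 - 666*sqrt(2))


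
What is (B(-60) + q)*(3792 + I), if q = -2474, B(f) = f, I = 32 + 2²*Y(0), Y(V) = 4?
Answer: -9730560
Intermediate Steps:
I = 48 (I = 32 + 2²*4 = 32 + 4*4 = 32 + 16 = 48)
(B(-60) + q)*(3792 + I) = (-60 - 2474)*(3792 + 48) = -2534*3840 = -9730560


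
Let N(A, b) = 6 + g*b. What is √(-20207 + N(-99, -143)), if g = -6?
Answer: 29*I*√23 ≈ 139.08*I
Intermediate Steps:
N(A, b) = 6 - 6*b
√(-20207 + N(-99, -143)) = √(-20207 + (6 - 6*(-143))) = √(-20207 + (6 + 858)) = √(-20207 + 864) = √(-19343) = 29*I*√23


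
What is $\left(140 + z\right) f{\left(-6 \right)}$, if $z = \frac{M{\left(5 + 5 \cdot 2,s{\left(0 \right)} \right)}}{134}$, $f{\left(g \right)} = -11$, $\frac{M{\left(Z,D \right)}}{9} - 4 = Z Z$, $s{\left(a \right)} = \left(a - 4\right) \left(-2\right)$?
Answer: $- \frac{229031}{134} \approx -1709.2$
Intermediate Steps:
$s{\left(a \right)} = 8 - 2 a$ ($s{\left(a \right)} = \left(-4 + a\right) \left(-2\right) = 8 - 2 a$)
$M{\left(Z,D \right)} = 36 + 9 Z^{2}$ ($M{\left(Z,D \right)} = 36 + 9 Z Z = 36 + 9 Z^{2}$)
$z = \frac{2061}{134}$ ($z = \frac{36 + 9 \left(5 + 5 \cdot 2\right)^{2}}{134} = \left(36 + 9 \left(5 + 10\right)^{2}\right) \frac{1}{134} = \left(36 + 9 \cdot 15^{2}\right) \frac{1}{134} = \left(36 + 9 \cdot 225\right) \frac{1}{134} = \left(36 + 2025\right) \frac{1}{134} = 2061 \cdot \frac{1}{134} = \frac{2061}{134} \approx 15.381$)
$\left(140 + z\right) f{\left(-6 \right)} = \left(140 + \frac{2061}{134}\right) \left(-11\right) = \frac{20821}{134} \left(-11\right) = - \frac{229031}{134}$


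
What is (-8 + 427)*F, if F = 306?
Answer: 128214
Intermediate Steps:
(-8 + 427)*F = (-8 + 427)*306 = 419*306 = 128214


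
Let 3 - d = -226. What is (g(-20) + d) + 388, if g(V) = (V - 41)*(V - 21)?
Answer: 3118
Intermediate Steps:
g(V) = (-41 + V)*(-21 + V)
d = 229 (d = 3 - 1*(-226) = 3 + 226 = 229)
(g(-20) + d) + 388 = ((861 + (-20)**2 - 62*(-20)) + 229) + 388 = ((861 + 400 + 1240) + 229) + 388 = (2501 + 229) + 388 = 2730 + 388 = 3118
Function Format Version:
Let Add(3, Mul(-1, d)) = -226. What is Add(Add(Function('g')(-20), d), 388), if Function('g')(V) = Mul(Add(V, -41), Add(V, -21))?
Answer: 3118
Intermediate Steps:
Function('g')(V) = Mul(Add(-41, V), Add(-21, V))
d = 229 (d = Add(3, Mul(-1, -226)) = Add(3, 226) = 229)
Add(Add(Function('g')(-20), d), 388) = Add(Add(Add(861, Pow(-20, 2), Mul(-62, -20)), 229), 388) = Add(Add(Add(861, 400, 1240), 229), 388) = Add(Add(2501, 229), 388) = Add(2730, 388) = 3118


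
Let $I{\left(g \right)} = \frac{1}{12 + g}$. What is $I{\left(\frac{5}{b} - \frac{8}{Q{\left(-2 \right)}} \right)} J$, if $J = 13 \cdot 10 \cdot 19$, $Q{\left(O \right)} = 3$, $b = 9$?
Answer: $\frac{22230}{89} \approx 249.78$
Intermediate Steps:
$J = 2470$ ($J = 130 \cdot 19 = 2470$)
$I{\left(\frac{5}{b} - \frac{8}{Q{\left(-2 \right)}} \right)} J = \frac{1}{12 + \left(\frac{5}{9} - \frac{8}{3}\right)} 2470 = \frac{1}{12 - \frac{19}{9}} \cdot 2470 = \frac{1}{\frac{89}{9}} \cdot 2470 = \frac{9}{89} \cdot 2470 = \frac{22230}{89}$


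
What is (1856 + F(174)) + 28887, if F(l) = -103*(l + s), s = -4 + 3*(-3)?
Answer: 14160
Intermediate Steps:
s = -13 (s = -4 - 9 = -13)
F(l) = 1339 - 103*l (F(l) = -103*(l - 13) = -103*(-13 + l) = 1339 - 103*l)
(1856 + F(174)) + 28887 = (1856 + (1339 - 103*174)) + 28887 = (1856 + (1339 - 17922)) + 28887 = (1856 - 16583) + 28887 = -14727 + 28887 = 14160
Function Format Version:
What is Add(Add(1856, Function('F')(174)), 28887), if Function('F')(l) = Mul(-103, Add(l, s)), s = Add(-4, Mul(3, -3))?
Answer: 14160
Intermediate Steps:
s = -13 (s = Add(-4, -9) = -13)
Function('F')(l) = Add(1339, Mul(-103, l)) (Function('F')(l) = Mul(-103, Add(l, -13)) = Mul(-103, Add(-13, l)) = Add(1339, Mul(-103, l)))
Add(Add(1856, Function('F')(174)), 28887) = Add(Add(1856, Add(1339, Mul(-103, 174))), 28887) = Add(Add(1856, Add(1339, -17922)), 28887) = Add(Add(1856, -16583), 28887) = Add(-14727, 28887) = 14160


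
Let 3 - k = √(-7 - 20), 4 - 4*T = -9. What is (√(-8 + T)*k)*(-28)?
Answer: -42*√57 - 42*I*√19 ≈ -317.09 - 183.07*I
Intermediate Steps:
T = 13/4 (T = 1 - ¼*(-9) = 1 + 9/4 = 13/4 ≈ 3.2500)
k = 3 - 3*I*√3 (k = 3 - √(-7 - 20) = 3 - √(-27) = 3 - 3*I*√3 ≈ 3.0 - 5.1962*I)
(√(-8 + T)*k)*(-28) = (√(-8 + 13/4)*(3 - 3*I*√3))*(-28) = (√(-19/4)*(3 - 3*I*√3))*(-28) = ((I*√19/2)*(3 - 3*I*√3))*(-28) = (I*√19*(3 - 3*I*√3)/2)*(-28) = -14*I*√19*(3 - 3*I*√3)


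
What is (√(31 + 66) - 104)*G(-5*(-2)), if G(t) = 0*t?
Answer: 0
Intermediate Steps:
G(t) = 0
(√(31 + 66) - 104)*G(-5*(-2)) = (√(31 + 66) - 104)*0 = (√97 - 104)*0 = (-104 + √97)*0 = 0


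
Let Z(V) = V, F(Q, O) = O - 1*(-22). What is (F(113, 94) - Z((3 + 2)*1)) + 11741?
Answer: 11852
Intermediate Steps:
F(Q, O) = 22 + O (F(Q, O) = O + 22 = 22 + O)
(F(113, 94) - Z((3 + 2)*1)) + 11741 = ((22 + 94) - (3 + 2)) + 11741 = (116 - 5) + 11741 = 111 + 11741 = 11852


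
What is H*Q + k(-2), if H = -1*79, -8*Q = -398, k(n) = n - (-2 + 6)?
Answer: -15745/4 ≈ -3936.3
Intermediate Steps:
k(n) = -4 + n (k(n) = n - 1*4 = n - 4 = -4 + n)
Q = 199/4 (Q = -1/8*(-398) = 199/4 ≈ 49.750)
H = -79
H*Q + k(-2) = -79*199/4 + (-4 - 2) = -15721/4 - 6 = -15745/4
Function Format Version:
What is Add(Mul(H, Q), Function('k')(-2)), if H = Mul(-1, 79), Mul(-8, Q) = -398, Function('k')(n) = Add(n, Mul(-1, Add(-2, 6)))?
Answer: Rational(-15745, 4) ≈ -3936.3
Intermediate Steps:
Function('k')(n) = Add(-4, n) (Function('k')(n) = Add(n, Mul(-1, 4)) = Add(n, -4) = Add(-4, n))
Q = Rational(199, 4) (Q = Mul(Rational(-1, 8), -398) = Rational(199, 4) ≈ 49.750)
H = -79
Add(Mul(H, Q), Function('k')(-2)) = Add(Mul(-79, Rational(199, 4)), Add(-4, -2)) = Add(Rational(-15721, 4), -6) = Rational(-15745, 4)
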